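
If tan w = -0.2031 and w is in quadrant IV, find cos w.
cos w = 0.98 (using tan²w + 1 = sec²w)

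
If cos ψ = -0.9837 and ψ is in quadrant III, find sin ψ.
sin ψ = -0.1798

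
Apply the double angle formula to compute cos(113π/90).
cos(113π/90) = cos²113π/180 - sin²113π/180 = -0.6947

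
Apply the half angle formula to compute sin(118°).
sin(118°) = √((1 - cos 236°)/2) = 0.8829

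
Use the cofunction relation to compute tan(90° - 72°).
tan(90° - 72°) = cot(72°) = 0.3249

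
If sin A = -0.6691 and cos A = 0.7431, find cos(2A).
cos(2A) = cos²A - sin²A = 0.1045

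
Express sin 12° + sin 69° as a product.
sin 12° + sin 69° = 2 sin(40.5°) cos(-28.5°)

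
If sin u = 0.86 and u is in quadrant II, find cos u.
cos u = -0.5103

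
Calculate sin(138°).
sin(138°) = 0.6691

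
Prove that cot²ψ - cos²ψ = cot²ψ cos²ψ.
LHS = cos²ψ/sin²ψ - cos²ψ = cos²ψ(1/sin²ψ - 1) = cos²ψ · (1 - sin²ψ)/sin²ψ = cos²ψ · cos²ψ/sin²ψ = cos²ψ · cot²ψ = RHS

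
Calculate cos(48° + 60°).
cos(48° + 60°) = cos 48° cos 60° - sin 48° sin 60° = -0.309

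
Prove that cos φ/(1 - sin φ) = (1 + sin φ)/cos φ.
RHS = (1 + sin φ)(1 - sin φ) / (cos φ(1 - sin φ)) = (1 - sin²φ) / (cos φ(1 - sin φ)) = cos²φ / (cos φ(1 - sin φ)) = cos φ/(1 - sin φ) = LHS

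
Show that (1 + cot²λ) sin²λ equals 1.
LHS = csc²λ · sin²λ = (1/sin²λ) · sin²λ = 1 = RHS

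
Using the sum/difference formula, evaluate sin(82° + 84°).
sin(82° + 84°) = sin 82° cos 84° + cos 82° sin 84° = 0.2419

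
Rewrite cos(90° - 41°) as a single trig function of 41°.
cos(90° - 41°) = sin(41°)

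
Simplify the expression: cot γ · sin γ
cot γ · sin γ = cos γ (using Quotient identity)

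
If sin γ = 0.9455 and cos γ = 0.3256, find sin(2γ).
sin(2γ) = 2 sin γ cos γ = 0.6157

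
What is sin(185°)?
sin(185°) = -0.08716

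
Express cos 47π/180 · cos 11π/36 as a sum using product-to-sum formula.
cos 47π/180 cos 11π/36 = (1/2)[cos(47π/180-11π/36) + cos(47π/180+11π/36)]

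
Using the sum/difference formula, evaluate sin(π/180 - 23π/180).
sin(π/180 - 23π/180) = sin π/180 cos 23π/180 - cos π/180 sin 23π/180 = -0.3746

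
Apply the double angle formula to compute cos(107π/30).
cos(107π/30) = cos²107π/60 - sin²107π/60 = 0.2079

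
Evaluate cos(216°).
cos(216°) = -0.809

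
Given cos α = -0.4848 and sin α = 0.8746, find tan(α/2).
tan(α/2) = sin α / (1 + cos α) = 1.698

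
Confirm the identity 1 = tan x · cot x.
RHS = (sin x/cos x) · (cos x/sin x) = 1 = LHS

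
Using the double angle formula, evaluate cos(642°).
cos(642°) = cos²321° - sin²321° = 0.2079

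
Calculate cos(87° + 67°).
cos(87° + 67°) = cos 87° cos 67° - sin 87° sin 67° = -0.8988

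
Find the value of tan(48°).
tan(48°) = 1.111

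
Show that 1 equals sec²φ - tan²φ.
RHS = 1/cos²φ - sin²φ/cos²φ = (1 - sin²φ)/cos²φ = cos²φ/cos²φ = 1 = LHS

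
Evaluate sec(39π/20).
sec(39π/20) = 1.012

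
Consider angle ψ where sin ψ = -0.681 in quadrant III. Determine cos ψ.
cos ψ = ±√(1 - sin²ψ) = -0.7323 (negative in QIII)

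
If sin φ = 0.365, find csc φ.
csc φ = 1/sin φ = 2.74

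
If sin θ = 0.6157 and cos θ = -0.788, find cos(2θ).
cos(2θ) = cos²θ - sin²θ = 0.2419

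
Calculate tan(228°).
tan(228°) = 1.111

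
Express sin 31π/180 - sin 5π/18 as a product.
sin 31π/180 - sin 5π/18 = 2 cos(9π/40) sin(-19π/360)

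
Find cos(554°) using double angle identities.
cos(554°) = cos²277° - sin²277° = -0.9703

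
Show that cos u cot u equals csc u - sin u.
RHS = 1/sin u - sin u = (1 - sin²u)/sin u = cos²u/sin u = cos u · (cos u/sin u) = cos u cot u = LHS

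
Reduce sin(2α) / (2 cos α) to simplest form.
sin(2α) / (2 cos α) = sin α (using Double angle)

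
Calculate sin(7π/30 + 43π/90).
sin(7π/30 + 43π/90) = sin 7π/30 cos 43π/90 + cos 7π/30 sin 43π/90 = 0.788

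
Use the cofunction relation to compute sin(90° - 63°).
sin(90° - 63°) = cos(63°) = 0.454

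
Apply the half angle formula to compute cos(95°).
cos(95°) = -√((1 + cos 190°)/2) = -0.08716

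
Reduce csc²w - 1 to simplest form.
csc²w - 1 = cot²w (using Pythagorean identity)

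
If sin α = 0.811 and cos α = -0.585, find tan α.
tan α = sin α / cos α = -1.386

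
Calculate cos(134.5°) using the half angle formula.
cos(134.5°) = -√((1 + cos 269°)/2) = -0.7009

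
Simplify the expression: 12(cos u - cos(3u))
12(cos u - cos(3u)) = 12(2 sin(2u) sin u) (using Sum-to-product)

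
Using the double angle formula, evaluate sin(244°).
sin(244°) = 2 sin 122° cos 122° = -0.8988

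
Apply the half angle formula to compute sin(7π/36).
sin(7π/36) = √((1 - cos 7π/18)/2) = 0.5736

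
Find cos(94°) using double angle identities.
cos(94°) = cos²47° - sin²47° = -0.06976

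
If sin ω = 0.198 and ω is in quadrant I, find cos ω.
cos ω = 0.9802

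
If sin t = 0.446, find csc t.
csc t = 1/sin t = 2.242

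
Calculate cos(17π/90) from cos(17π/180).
cos(17π/90) = cos²17π/180 - sin²17π/180 = 0.829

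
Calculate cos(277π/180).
cos(277π/180) = 0.1219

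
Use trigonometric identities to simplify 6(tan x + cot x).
6(tan x + cot x) = 6(sec x csc x) (using Quotient identities)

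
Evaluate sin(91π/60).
sin(91π/60) = -0.9986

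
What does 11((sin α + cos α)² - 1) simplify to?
11((sin α + cos α)² - 1) = 11(sin(2α)) (using Pythagorean + double angle)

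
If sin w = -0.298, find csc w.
csc w = 1/sin w = -3.356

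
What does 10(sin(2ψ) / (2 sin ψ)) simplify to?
10(sin(2ψ) / (2 sin ψ)) = 10(cos ψ) (using Double angle)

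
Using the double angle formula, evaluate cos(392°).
cos(392°) = cos²196° - sin²196° = 0.848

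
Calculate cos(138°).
cos(138°) = -0.7431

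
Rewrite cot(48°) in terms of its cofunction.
cot(48°) = tan(90° - 48°) = tan(42°)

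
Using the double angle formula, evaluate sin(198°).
sin(198°) = 2 sin 99° cos 99° = -0.309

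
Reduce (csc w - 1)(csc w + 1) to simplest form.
(csc w - 1)(csc w + 1) = cot²w (using Diff. of squares)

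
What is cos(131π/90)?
cos(131π/90) = -0.1392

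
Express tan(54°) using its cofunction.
tan(54°) = cot(90° - 54°) = cot(36°)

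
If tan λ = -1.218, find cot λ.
cot λ = 1/tan λ = -0.821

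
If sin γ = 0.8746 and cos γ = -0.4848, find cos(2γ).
cos(2γ) = cos²γ - sin²γ = -0.5299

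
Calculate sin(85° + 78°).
sin(85° + 78°) = sin 85° cos 78° + cos 85° sin 78° = 0.2924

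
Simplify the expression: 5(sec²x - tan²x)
5(sec²x - tan²x) = 5 (using Pythagorean identity)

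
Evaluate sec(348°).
sec(348°) = 1.022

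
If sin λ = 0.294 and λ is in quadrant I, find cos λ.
cos λ = 0.9558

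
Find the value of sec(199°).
sec(199°) = -1.058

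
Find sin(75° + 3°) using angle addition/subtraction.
sin(75° + 3°) = sin 75° cos 3° + cos 75° sin 3° = 0.9781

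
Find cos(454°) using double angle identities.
cos(454°) = cos²227° - sin²227° = -0.06976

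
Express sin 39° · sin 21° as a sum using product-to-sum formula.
sin 39° sin 21° = (1/2)[cos(39°-21°) - cos(39°+21°)]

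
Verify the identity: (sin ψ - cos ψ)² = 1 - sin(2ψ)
LHS = sin²ψ - 2 sin ψ cos ψ + cos²ψ = (sin²ψ + cos²ψ) - 2 sin ψ cos ψ = 1 - sin(2ψ) = RHS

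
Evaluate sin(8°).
sin(8°) = 0.1392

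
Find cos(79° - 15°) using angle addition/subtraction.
cos(79° - 15°) = cos 79° cos 15° + sin 79° sin 15° = 0.4384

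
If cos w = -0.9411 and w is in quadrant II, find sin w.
sin w = 0.3381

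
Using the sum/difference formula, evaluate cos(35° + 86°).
cos(35° + 86°) = cos 35° cos 86° - sin 35° sin 86° = -0.515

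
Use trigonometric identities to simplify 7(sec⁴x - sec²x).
7(sec⁴x - sec²x) = 7(tan⁴x + tan²x) (using Pythagorean)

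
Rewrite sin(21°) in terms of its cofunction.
sin(21°) = cos(90° - 21°) = cos(69°)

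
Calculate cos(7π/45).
cos(7π/45) = 0.8829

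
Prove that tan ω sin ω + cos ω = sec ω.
LHS = sin²ω/cos ω + cos ω = (sin²ω + cos²ω)/cos ω = 1/cos ω = sec ω = RHS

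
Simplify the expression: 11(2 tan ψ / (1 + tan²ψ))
11(2 tan ψ / (1 + tan²ψ)) = 11(sin(2ψ)) (using Double angle)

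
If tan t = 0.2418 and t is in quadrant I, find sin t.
sin t = 0.235 (using tan²t + 1 = sec²t)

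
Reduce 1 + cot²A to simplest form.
1 + cot²A = csc²A (using Pythagorean identity)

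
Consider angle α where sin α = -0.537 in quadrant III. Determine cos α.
cos α = ±√(1 - sin²α) = -0.8436 (negative in QIII)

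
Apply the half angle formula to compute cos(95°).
cos(95°) = -√((1 + cos 190°)/2) = -0.08716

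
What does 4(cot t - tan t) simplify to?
4(cot t - tan t) = 4(2 cot(2t)) (using Double angle)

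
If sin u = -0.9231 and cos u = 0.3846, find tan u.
tan u = sin u / cos u = -2.4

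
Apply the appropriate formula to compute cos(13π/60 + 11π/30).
cos(13π/60 + 11π/30) = cos 13π/60 cos 11π/30 - sin 13π/60 sin 11π/30 = -(√6-√2)/4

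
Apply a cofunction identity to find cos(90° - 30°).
cos(90° - 30°) = sin(30°) = 1/2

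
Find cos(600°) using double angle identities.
cos(600°) = cos²300° - sin²300° = -1/2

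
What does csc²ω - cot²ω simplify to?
csc²ω - cot²ω = 1 (using Pythagorean identity)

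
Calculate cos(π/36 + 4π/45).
cos(π/36 + 4π/45) = cos π/36 cos 4π/45 - sin π/36 sin 4π/45 = 0.9336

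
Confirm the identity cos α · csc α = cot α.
LHS = cos α · (1/sin α) = cos α/sin α = cot α = RHS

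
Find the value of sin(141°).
sin(141°) = 0.6293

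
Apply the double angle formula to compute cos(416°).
cos(416°) = cos²208° - sin²208° = 0.5592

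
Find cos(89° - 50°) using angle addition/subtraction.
cos(89° - 50°) = cos 89° cos 50° + sin 89° sin 50° = 0.7771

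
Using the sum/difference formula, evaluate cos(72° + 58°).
cos(72° + 58°) = cos 72° cos 58° - sin 72° sin 58° = -0.6428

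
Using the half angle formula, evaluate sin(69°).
sin(69°) = √((1 - cos 138°)/2) = 0.9336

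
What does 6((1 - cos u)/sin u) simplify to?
6((1 - cos u)/sin u) = 6(tan(u/2)) (using Half angle)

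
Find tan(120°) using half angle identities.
tan(120°) = sin 240° / (1 + cos 240°) = -√3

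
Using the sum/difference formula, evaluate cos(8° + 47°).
cos(8° + 47°) = cos 8° cos 47° - sin 8° sin 47° = 0.5736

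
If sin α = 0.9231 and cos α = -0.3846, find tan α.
tan α = sin α / cos α = -2.4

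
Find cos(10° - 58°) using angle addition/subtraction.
cos(10° - 58°) = cos 10° cos 58° + sin 10° sin 58° = 0.6691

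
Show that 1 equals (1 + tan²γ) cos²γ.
RHS = sec²γ · cos²γ = (1/cos²γ) · cos²γ = 1 = LHS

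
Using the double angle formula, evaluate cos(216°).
cos(216°) = cos²108° - sin²108° = -0.809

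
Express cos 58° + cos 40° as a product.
cos 58° + cos 40° = 2 cos(49°) cos(9°)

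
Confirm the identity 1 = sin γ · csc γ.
RHS = sin γ · (1/sin γ) = 1 = LHS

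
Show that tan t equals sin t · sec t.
RHS = sin t · (1/cos t) = sin t/cos t = tan t = LHS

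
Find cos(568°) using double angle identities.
cos(568°) = cos²284° - sin²284° = -0.8829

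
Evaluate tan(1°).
tan(1°) = 0.01746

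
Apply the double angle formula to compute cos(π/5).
cos(π/5) = cos²π/10 - sin²π/10 = 0.809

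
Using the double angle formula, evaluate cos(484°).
cos(484°) = cos²242° - sin²242° = -0.5592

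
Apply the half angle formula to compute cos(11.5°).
cos(11.5°) = √((1 + cos 23°)/2) = 0.9799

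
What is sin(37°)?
sin(37°) = 0.6018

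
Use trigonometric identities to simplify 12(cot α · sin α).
12(cot α · sin α) = 12(cos α) (using Quotient identity)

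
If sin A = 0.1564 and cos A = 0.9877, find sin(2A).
sin(2A) = 2 sin A cos A = 0.309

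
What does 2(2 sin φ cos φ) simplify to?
2(2 sin φ cos φ) = 2(sin(2φ)) (using Double angle)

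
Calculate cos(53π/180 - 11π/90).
cos(53π/180 - 11π/90) = cos 53π/180 cos 11π/90 + sin 53π/180 sin 11π/90 = 0.8572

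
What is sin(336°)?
sin(336°) = -0.4067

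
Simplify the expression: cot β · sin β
cot β · sin β = cos β (using Quotient identity)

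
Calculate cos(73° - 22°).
cos(73° - 22°) = cos 73° cos 22° + sin 73° sin 22° = 0.6293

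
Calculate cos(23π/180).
cos(23π/180) = 0.9205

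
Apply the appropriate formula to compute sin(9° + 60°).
sin(9° + 60°) = sin 9° cos 60° + cos 9° sin 60° = 0.9336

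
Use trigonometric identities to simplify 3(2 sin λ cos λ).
3(2 sin λ cos λ) = 3(sin(2λ)) (using Double angle)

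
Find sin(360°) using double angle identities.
sin(360°) = 2 sin 180° cos 180° = 0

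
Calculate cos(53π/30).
cos(53π/30) = 0.7431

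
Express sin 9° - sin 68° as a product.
sin 9° - sin 68° = 2 cos(38.5°) sin(-29.5°)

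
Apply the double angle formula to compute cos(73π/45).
cos(73π/45) = 1 - 2sin²73π/90 = 0.3746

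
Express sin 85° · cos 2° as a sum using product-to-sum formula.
sin 85° cos 2° = (1/2)[sin(85°+2°) + sin(85°-2°)]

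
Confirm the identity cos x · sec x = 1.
LHS = cos x · (1/cos x) = 1 = RHS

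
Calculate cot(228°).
cot(228°) = 0.9004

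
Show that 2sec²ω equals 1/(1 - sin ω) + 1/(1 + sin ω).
RHS = [(1 + sin ω) + (1 - sin ω)] / [(1 - sin ω)(1 + sin ω)] = 2/(1 - sin²ω) = 2/cos²ω = 2sec²ω = LHS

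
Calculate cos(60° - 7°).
cos(60° - 7°) = cos 60° cos 7° + sin 60° sin 7° = 0.6018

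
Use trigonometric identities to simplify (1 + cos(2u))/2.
(1 + cos(2u))/2 = cos²u (using Power reduction)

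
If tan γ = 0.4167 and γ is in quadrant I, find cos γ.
cos γ = 0.9231 (using tan²γ + 1 = sec²γ)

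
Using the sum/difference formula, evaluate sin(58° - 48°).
sin(58° - 48°) = sin 58° cos 48° - cos 58° sin 48° = 0.1736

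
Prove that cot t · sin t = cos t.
LHS = (cos t/sin t) · sin t = cos t = RHS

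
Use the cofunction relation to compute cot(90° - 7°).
cot(90° - 7°) = tan(7°) = 0.1228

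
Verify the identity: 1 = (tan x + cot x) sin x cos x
RHS = (sin x/cos x + cos x/sin x) sin x cos x = ((sin²x + cos²x)/(sin x cos x)) · sin x cos x = sin²x + cos²x = 1 = LHS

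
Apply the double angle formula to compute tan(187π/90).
tan(187π/90) = 2 tan 187π/180 / (1 - tan²187π/180) = 0.2493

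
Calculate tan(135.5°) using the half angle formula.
tan(135.5°) = sin 271° / (1 + cos 271°) = -0.9827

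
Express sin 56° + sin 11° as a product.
sin 56° + sin 11° = 2 sin(33.5°) cos(22.5°)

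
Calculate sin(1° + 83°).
sin(1° + 83°) = sin 1° cos 83° + cos 1° sin 83° = 0.9945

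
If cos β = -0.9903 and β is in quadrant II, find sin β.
sin β = 0.1389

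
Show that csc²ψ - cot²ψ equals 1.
LHS = 1/sin²ψ - cos²ψ/sin²ψ = (1 - cos²ψ)/sin²ψ = sin²ψ/sin²ψ = 1 = RHS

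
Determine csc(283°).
csc(283°) = -1.026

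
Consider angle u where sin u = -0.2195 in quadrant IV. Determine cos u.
cos u = √(1 - sin²u) = 0.9756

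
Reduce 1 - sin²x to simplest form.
1 - sin²x = cos²x (using Pythagorean identity)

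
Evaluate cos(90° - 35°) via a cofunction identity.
cos(90° - 35°) = sin(35°) = 0.5736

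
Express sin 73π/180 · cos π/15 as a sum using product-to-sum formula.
sin 73π/180 cos π/15 = (1/2)[sin(73π/180+π/15) + sin(73π/180-π/15)]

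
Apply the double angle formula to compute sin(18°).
sin(18°) = 2 sin 9° cos 9° = 0.309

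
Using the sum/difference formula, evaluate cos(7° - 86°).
cos(7° - 86°) = cos 7° cos 86° + sin 7° sin 86° = 0.1908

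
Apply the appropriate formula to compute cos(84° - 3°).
cos(84° - 3°) = cos 84° cos 3° + sin 84° sin 3° = 0.1564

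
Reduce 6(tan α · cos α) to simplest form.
6(tan α · cos α) = 6(sin α) (using Quotient identity)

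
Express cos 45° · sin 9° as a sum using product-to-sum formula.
cos 45° sin 9° = (1/2)[sin(45°+9°) - sin(45°-9°)]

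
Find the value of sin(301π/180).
sin(301π/180) = -0.8572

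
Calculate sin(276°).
sin(276°) = -0.9945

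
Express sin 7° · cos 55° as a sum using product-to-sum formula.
sin 7° cos 55° = (1/2)[sin(7°+55°) + sin(7°-55°)]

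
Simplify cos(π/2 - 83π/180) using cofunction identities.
cos(π/2 - 83π/180) = sin(83π/180)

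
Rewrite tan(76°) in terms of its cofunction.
tan(76°) = cot(90° - 76°) = cot(14°)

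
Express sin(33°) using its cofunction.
sin(33°) = cos(90° - 33°) = cos(57°)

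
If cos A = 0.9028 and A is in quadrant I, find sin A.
sin A = 0.4301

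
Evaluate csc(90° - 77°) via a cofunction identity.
csc(90° - 77°) = sec(77°) = 4.445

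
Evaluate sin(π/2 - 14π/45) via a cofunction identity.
sin(π/2 - 14π/45) = cos(14π/45) = 0.5592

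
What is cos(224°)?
cos(224°) = -0.7193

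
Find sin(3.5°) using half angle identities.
sin(3.5°) = √((1 - cos 7°)/2) = 0.06105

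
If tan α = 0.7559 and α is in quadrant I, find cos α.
cos α = 0.7977 (using tan²α + 1 = sec²α)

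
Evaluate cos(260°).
cos(260°) = -0.1736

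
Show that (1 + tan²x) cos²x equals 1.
LHS = sec²x · cos²x = (1/cos²x) · cos²x = 1 = RHS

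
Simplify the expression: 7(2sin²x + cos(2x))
7(2sin²x + cos(2x)) = 7 (using Double angle)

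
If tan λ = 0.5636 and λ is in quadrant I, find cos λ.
cos λ = 0.8712 (using tan²λ + 1 = sec²λ)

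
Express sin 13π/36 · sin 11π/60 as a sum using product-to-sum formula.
sin 13π/36 sin 11π/60 = (1/2)[cos(13π/36-11π/60) - cos(13π/36+11π/60)]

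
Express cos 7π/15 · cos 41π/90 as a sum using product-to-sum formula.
cos 7π/15 cos 41π/90 = (1/2)[cos(7π/15-41π/90) + cos(7π/15+41π/90)]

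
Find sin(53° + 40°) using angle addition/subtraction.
sin(53° + 40°) = sin 53° cos 40° + cos 53° sin 40° = 0.9986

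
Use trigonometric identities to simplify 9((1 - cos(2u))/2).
9((1 - cos(2u))/2) = 9(sin²u) (using Power reduction)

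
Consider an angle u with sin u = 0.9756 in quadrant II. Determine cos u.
cos u = ±√(1 - sin²u) = -0.2196 (negative in QII)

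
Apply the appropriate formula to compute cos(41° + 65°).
cos(41° + 65°) = cos 41° cos 65° - sin 41° sin 65° = -0.2756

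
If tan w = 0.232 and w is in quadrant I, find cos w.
cos w = 0.9741 (using tan²w + 1 = sec²w)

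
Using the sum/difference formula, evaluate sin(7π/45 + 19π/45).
sin(7π/45 + 19π/45) = sin 7π/45 cos 19π/45 + cos 7π/45 sin 19π/45 = 0.9703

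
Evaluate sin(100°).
sin(100°) = 0.9848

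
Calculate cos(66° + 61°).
cos(66° + 61°) = cos 66° cos 61° - sin 66° sin 61° = -0.6018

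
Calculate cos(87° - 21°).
cos(87° - 21°) = cos 87° cos 21° + sin 87° sin 21° = 0.4067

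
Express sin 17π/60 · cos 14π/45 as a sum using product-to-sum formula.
sin 17π/60 cos 14π/45 = (1/2)[sin(17π/60+14π/45) + sin(17π/60-14π/45)]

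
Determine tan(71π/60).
tan(71π/60) = 0.6494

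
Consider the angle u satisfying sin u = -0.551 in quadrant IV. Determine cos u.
cos u = √(1 - sin²u) = 0.8345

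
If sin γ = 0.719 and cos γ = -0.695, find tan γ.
tan γ = sin γ / cos γ = -1.035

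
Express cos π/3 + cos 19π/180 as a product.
cos π/3 + cos 19π/180 = 2 cos(79π/360) cos(41π/360)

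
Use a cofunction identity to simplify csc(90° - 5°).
csc(90° - 5°) = sec(5°)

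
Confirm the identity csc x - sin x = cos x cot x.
LHS = 1/sin x - sin x = (1 - sin²x)/sin x = cos²x/sin x = cos x · (cos x/sin x) = cos x cot x = RHS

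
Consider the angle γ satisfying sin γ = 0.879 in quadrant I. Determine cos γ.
cos γ = √(1 - sin²γ) = 0.4768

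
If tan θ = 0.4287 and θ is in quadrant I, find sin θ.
sin θ = 0.394 (using tan²θ + 1 = sec²θ)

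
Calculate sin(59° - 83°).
sin(59° - 83°) = sin 59° cos 83° - cos 59° sin 83° = -0.4067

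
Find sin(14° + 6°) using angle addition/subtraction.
sin(14° + 6°) = sin 14° cos 6° + cos 14° sin 6° = 0.342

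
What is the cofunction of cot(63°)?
cot(63°) = tan(90° - 63°) = tan(27°)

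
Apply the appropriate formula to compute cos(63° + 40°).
cos(63° + 40°) = cos 63° cos 40° - sin 63° sin 40° = -0.225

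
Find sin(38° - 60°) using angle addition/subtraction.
sin(38° - 60°) = sin 38° cos 60° - cos 38° sin 60° = -0.3746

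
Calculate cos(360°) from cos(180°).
cos(360°) = 1 - 2sin²180° = 1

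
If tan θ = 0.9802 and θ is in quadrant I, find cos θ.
cos θ = 0.7141 (using tan²θ + 1 = sec²θ)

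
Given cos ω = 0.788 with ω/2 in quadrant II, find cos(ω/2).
cos(ω/2) = ±√((1 + cos ω)/2); negative since ω/2 ∈ QII, so cos(ω/2) = -0.9455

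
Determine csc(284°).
csc(284°) = -1.031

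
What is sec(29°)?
sec(29°) = 1.143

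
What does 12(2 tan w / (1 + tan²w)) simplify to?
12(2 tan w / (1 + tan²w)) = 12(sin(2w)) (using Double angle)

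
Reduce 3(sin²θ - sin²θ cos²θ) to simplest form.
3(sin²θ - sin²θ cos²θ) = 3(sin⁴θ) (using Factoring)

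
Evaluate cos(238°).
cos(238°) = -0.5299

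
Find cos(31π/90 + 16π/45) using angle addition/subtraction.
cos(31π/90 + 16π/45) = cos 31π/90 cos 16π/45 - sin 31π/90 sin 16π/45 = -0.5878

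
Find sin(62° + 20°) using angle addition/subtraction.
sin(62° + 20°) = sin 62° cos 20° + cos 62° sin 20° = 0.9903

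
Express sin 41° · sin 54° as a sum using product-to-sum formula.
sin 41° sin 54° = (1/2)[cos(41°-54°) - cos(41°+54°)]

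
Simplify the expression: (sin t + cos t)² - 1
(sin t + cos t)² - 1 = sin(2t) (using Pythagorean + double angle)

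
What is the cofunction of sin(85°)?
sin(85°) = cos(90° - 85°) = cos(5°)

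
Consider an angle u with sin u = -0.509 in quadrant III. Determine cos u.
cos u = ±√(1 - sin²u) = -0.8608 (negative in QIII)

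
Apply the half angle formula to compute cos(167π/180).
cos(167π/180) = -√((1 + cos 167π/90)/2) = -0.9744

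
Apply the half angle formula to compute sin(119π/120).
sin(119π/120) = √((1 - cos 119π/60)/2) = 0.02618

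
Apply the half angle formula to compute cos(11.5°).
cos(11.5°) = √((1 + cos 23°)/2) = 0.9799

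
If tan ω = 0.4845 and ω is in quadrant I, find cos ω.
cos ω = 0.8999 (using tan²ω + 1 = sec²ω)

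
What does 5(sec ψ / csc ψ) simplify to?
5(sec ψ / csc ψ) = 5(tan ψ) (using Reciprocal identities)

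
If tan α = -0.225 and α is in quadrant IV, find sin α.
sin α = -0.2195 (using tan²α + 1 = sec²α)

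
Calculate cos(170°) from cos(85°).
cos(170°) = cos²85° - sin²85° = -0.9848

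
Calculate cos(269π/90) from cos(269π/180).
cos(269π/90) = cos²269π/180 - sin²269π/180 = -0.9994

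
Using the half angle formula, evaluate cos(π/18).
cos(π/18) = √((1 + cos π/9)/2) = 0.9848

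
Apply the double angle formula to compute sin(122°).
sin(122°) = 2 sin 61° cos 61° = 0.848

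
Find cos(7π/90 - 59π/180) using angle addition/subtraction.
cos(7π/90 - 59π/180) = cos 7π/90 cos 59π/180 + sin 7π/90 sin 59π/180 = √2/2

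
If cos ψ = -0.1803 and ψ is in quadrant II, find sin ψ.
sin ψ = 0.9836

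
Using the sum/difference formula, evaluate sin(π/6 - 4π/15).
sin(π/6 - 4π/15) = sin π/6 cos 4π/15 - cos π/6 sin 4π/15 = -0.309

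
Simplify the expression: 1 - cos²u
1 - cos²u = sin²u (using Pythagorean identity)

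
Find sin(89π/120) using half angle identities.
sin(89π/120) = √((1 - cos 89π/60)/2) = 0.7254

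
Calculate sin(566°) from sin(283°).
sin(566°) = 2 sin 283° cos 283° = -0.4384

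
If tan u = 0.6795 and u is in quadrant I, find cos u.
cos u = 0.8271 (using tan²u + 1 = sec²u)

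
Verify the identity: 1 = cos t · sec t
RHS = cos t · (1/cos t) = 1 = LHS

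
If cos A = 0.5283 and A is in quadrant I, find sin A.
sin A = 0.8491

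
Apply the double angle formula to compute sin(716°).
sin(716°) = 2 sin 358° cos 358° = -0.06976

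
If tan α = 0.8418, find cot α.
cot α = 1/tan α = 1.188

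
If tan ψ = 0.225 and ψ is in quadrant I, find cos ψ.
cos ψ = 0.9756 (using tan²ψ + 1 = sec²ψ)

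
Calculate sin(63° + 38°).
sin(63° + 38°) = sin 63° cos 38° + cos 63° sin 38° = 0.9816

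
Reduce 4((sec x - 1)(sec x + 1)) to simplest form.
4((sec x - 1)(sec x + 1)) = 4(tan²x) (using Diff. of squares)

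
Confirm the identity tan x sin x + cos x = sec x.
LHS = sin²x/cos x + cos x = (sin²x + cos²x)/cos x = 1/cos x = sec x = RHS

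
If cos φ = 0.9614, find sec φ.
sec φ = 1/cos φ = 1.04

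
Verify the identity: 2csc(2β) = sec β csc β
LHS = 2/sin(2β) = 2/(2 sin β cos β) = 1/(sin β cos β) = (1/cos β)(1/sin β) = sec β csc β = RHS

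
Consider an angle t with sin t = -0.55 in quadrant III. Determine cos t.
cos t = ±√(1 - sin²t) = -0.8352 (negative in QIII)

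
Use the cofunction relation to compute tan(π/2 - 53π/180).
tan(π/2 - 53π/180) = cot(53π/180) = 0.7536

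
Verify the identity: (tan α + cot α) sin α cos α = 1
LHS = (sin α/cos α + cos α/sin α) sin α cos α = ((sin²α + cos²α)/(sin α cos α)) · sin α cos α = sin²α + cos²α = 1 = RHS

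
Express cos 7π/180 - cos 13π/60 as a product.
cos 7π/180 - cos 13π/60 = -2 sin(23π/180) sin(-4π/45)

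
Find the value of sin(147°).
sin(147°) = 0.5446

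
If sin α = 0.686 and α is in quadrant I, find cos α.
cos α = 0.7276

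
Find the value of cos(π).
cos(π) = -1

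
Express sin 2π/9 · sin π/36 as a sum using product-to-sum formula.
sin 2π/9 sin π/36 = (1/2)[cos(2π/9-π/36) - cos(2π/9+π/36)]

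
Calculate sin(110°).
sin(110°) = 0.9397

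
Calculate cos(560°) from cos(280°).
cos(560°) = cos²280° - sin²280° = -0.9397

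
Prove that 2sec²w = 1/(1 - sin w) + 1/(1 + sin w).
RHS = [(1 + sin w) + (1 - sin w)] / [(1 - sin w)(1 + sin w)] = 2/(1 - sin²w) = 2/cos²w = 2sec²w = LHS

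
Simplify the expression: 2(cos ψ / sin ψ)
2(cos ψ / sin ψ) = 2(cot ψ) (using Quotient identity)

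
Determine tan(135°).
tan(135°) = -1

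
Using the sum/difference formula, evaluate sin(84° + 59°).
sin(84° + 59°) = sin 84° cos 59° + cos 84° sin 59° = 0.6018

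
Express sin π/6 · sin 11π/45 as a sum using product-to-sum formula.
sin π/6 sin 11π/45 = (1/2)[cos(π/6-11π/45) - cos(π/6+11π/45)]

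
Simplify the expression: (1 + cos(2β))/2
(1 + cos(2β))/2 = cos²β (using Power reduction)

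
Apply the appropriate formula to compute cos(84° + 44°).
cos(84° + 44°) = cos 84° cos 44° - sin 84° sin 44° = -0.6157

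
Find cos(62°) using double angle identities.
cos(62°) = cos²31° - sin²31° = 0.4695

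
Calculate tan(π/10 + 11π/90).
tan(π/10 + 11π/90) = (tan π/10 + tan 11π/90)/(1 - tan π/10 tan 11π/90) = 0.8391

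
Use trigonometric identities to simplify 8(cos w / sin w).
8(cos w / sin w) = 8(cot w) (using Quotient identity)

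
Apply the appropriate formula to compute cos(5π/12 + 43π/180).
cos(5π/12 + 43π/180) = cos 5π/12 cos 43π/180 - sin 5π/12 sin 43π/180 = -0.4695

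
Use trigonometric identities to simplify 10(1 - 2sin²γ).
10(1 - 2sin²γ) = 10(cos(2γ)) (using Double angle)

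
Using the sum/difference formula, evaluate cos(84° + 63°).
cos(84° + 63°) = cos 84° cos 63° - sin 84° sin 63° = -0.8387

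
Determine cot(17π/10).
cot(17π/10) = -0.7265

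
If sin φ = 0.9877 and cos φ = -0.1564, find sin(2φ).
sin(2φ) = 2 sin φ cos φ = -0.309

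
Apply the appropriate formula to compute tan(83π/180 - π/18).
tan(83π/180 - π/18) = (tan 83π/180 - tan π/18)/(1 + tan 83π/180 tan π/18) = 3.271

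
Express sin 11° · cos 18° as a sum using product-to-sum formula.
sin 11° cos 18° = (1/2)[sin(11°+18°) + sin(11°-18°)]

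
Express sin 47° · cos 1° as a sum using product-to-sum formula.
sin 47° cos 1° = (1/2)[sin(47°+1°) + sin(47°-1°)]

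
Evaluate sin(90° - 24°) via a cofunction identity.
sin(90° - 24°) = cos(24°) = 0.9135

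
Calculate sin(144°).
sin(144°) = 0.5878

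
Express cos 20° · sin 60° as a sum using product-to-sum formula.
cos 20° sin 60° = (1/2)[sin(20°+60°) - sin(20°-60°)]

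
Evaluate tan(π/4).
tan(π/4) = 1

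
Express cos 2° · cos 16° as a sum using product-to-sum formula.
cos 2° cos 16° = (1/2)[cos(2°-16°) + cos(2°+16°)]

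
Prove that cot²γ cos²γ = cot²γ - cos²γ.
RHS = cos²γ/sin²γ - cos²γ = cos²γ(1/sin²γ - 1) = cos²γ · (1 - sin²γ)/sin²γ = cos²γ · cos²γ/sin²γ = cos²γ · cot²γ = LHS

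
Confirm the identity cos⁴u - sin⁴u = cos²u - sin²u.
LHS = (cos²u - sin²u)(cos²u + sin²u) = (cos²u - sin²u) · 1 = cos²u - sin²u = RHS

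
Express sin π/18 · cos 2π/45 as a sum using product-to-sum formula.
sin π/18 cos 2π/45 = (1/2)[sin(π/18+2π/45) + sin(π/18-2π/45)]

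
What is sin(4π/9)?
sin(4π/9) = 0.9848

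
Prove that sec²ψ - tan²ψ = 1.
LHS = 1/cos²ψ - sin²ψ/cos²ψ = (1 - sin²ψ)/cos²ψ = cos²ψ/cos²ψ = 1 = RHS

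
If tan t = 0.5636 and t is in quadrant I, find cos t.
cos t = 0.8712 (using tan²t + 1 = sec²t)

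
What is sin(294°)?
sin(294°) = -0.9135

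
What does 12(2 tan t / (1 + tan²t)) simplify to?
12(2 tan t / (1 + tan²t)) = 12(sin(2t)) (using Double angle)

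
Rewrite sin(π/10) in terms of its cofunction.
sin(π/10) = cos(π/2 - π/10) = cos(2π/5)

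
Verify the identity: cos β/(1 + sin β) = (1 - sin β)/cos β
RHS = (1 - sin β)(1 + sin β) / (cos β(1 + sin β)) = (1 - sin²β) / (cos β(1 + sin β)) = cos²β / (cos β(1 + sin β)) = cos β/(1 + sin β) = LHS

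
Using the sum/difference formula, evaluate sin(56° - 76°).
sin(56° - 76°) = sin 56° cos 76° - cos 56° sin 76° = -0.342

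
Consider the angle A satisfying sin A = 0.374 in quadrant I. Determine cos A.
cos A = √(1 - sin²A) = 0.9274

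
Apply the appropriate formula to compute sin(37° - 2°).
sin(37° - 2°) = sin 37° cos 2° - cos 37° sin 2° = 0.5736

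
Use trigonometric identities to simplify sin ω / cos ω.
sin ω / cos ω = tan ω (using Quotient identity)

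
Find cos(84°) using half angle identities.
cos(84°) = √((1 + cos 168°)/2) = 0.1045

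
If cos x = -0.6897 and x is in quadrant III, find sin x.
sin x = -0.7241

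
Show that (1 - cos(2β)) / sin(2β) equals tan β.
LHS = 2sin²β / (2 sin β cos β) = sin β/cos β = tan β = RHS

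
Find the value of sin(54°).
sin(54°) = 0.809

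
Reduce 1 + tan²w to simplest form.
1 + tan²w = sec²w (using Pythagorean identity)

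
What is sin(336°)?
sin(336°) = -0.4067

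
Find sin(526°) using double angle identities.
sin(526°) = 2 sin 263° cos 263° = 0.2419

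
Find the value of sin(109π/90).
sin(109π/90) = -0.6157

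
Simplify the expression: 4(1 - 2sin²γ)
4(1 - 2sin²γ) = 4(cos(2γ)) (using Double angle)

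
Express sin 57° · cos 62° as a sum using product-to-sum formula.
sin 57° cos 62° = (1/2)[sin(57°+62°) + sin(57°-62°)]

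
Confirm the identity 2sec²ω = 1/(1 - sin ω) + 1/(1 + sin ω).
RHS = [(1 + sin ω) + (1 - sin ω)] / [(1 - sin ω)(1 + sin ω)] = 2/(1 - sin²ω) = 2/cos²ω = 2sec²ω = LHS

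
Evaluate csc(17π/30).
csc(17π/30) = 1.022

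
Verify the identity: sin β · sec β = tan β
LHS = sin β · (1/cos β) = sin β/cos β = tan β = RHS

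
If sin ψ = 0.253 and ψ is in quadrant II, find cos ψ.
cos ψ = -0.9675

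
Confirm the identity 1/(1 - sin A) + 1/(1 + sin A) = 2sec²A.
LHS = [(1 + sin A) + (1 - sin A)] / [(1 - sin A)(1 + sin A)] = 2/(1 - sin²A) = 2/cos²A = 2sec²A = RHS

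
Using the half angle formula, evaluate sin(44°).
sin(44°) = √((1 - cos 88°)/2) = 0.6947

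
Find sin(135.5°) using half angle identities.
sin(135.5°) = √((1 - cos 271°)/2) = 0.7009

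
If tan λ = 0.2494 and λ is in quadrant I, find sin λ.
sin λ = 0.242 (using tan²λ + 1 = sec²λ)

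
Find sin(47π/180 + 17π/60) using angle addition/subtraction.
sin(47π/180 + 17π/60) = sin 47π/180 cos 17π/60 + cos 47π/180 sin 17π/60 = 0.9903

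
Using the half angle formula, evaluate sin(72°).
sin(72°) = √((1 - cos 144°)/2) = 0.9511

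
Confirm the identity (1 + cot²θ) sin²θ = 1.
LHS = csc²θ · sin²θ = (1/sin²θ) · sin²θ = 1 = RHS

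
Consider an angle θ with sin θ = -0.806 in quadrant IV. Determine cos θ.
cos θ = √(1 - sin²θ) = 0.5919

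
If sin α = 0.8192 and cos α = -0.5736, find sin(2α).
sin(2α) = 2 sin α cos α = -0.9398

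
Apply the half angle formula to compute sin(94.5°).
sin(94.5°) = √((1 - cos 189°)/2) = 0.9969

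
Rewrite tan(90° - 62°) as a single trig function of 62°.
tan(90° - 62°) = cot(62°)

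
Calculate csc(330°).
csc(330°) = -2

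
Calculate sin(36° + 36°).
sin(36° + 36°) = sin 36° cos 36° + cos 36° sin 36° = 0.9511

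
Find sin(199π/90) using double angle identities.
sin(199π/90) = 2 sin 199π/180 cos 199π/180 = 0.6157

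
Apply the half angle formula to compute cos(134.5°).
cos(134.5°) = -√((1 + cos 269°)/2) = -0.7009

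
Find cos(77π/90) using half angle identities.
cos(77π/90) = -√((1 + cos 77π/45)/2) = -0.8988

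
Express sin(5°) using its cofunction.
sin(5°) = cos(90° - 5°) = cos(85°)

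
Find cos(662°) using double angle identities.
cos(662°) = cos²331° - sin²331° = 0.5299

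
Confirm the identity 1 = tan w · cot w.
RHS = (sin w/cos w) · (cos w/sin w) = 1 = LHS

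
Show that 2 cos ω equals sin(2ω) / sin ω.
RHS = 2 sin ω cos ω / sin ω = 2 cos ω = LHS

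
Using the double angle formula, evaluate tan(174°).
tan(174°) = 2 tan 87° / (1 - tan²87°) = -0.1051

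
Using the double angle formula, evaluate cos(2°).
cos(2°) = cos²1° - sin²1° = 0.9994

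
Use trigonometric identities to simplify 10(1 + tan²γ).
10(1 + tan²γ) = 10(sec²γ) (using Pythagorean identity)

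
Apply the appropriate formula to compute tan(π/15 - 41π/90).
tan(π/15 - 41π/90) = (tan π/15 - tan 41π/90)/(1 + tan π/15 tan 41π/90) = -2.747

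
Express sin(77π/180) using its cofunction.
sin(77π/180) = cos(π/2 - 77π/180) = cos(13π/180)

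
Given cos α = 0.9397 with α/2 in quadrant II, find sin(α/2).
sin(α/2) = ±√((1 - cos α)/2); positive since α/2 ∈ QII, so sin(α/2) = 0.1736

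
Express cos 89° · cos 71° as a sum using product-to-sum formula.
cos 89° cos 71° = (1/2)[cos(89°-71°) + cos(89°+71°)]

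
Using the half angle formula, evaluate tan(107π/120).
tan(107π/120) = sin 107π/60 / (1 + cos 107π/60) = -0.3541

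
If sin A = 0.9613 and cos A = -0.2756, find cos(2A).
cos(2A) = cos²A - sin²A = -0.8481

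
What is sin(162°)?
sin(162°) = 0.309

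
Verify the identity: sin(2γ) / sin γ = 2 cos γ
LHS = 2 sin γ cos γ / sin γ = 2 cos γ = RHS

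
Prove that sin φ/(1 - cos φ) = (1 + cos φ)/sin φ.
LHS = sin φ(1 + cos φ) / ((1 - cos φ)(1 + cos φ)) = sin φ(1 + cos φ) / (1 - cos²φ) = sin φ(1 + cos φ) / sin²φ = (1 + cos φ)/sin φ = RHS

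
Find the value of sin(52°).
sin(52°) = 0.788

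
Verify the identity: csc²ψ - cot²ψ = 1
LHS = 1/sin²ψ - cos²ψ/sin²ψ = (1 - cos²ψ)/sin²ψ = sin²ψ/sin²ψ = 1 = RHS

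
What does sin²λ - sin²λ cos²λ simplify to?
sin²λ - sin²λ cos²λ = sin⁴λ (using Factoring)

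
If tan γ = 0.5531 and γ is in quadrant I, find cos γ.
cos γ = 0.8751 (using tan²γ + 1 = sec²γ)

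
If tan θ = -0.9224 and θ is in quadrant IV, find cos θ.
cos θ = 0.7351 (using tan²θ + 1 = sec²θ)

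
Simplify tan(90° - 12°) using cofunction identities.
tan(90° - 12°) = cot(12°)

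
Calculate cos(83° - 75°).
cos(83° - 75°) = cos 83° cos 75° + sin 83° sin 75° = 0.9903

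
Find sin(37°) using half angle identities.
sin(37°) = √((1 - cos 74°)/2) = 0.6018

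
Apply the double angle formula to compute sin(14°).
sin(14°) = 2 sin 7° cos 7° = 0.2419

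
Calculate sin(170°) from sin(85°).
sin(170°) = 2 sin 85° cos 85° = 0.1736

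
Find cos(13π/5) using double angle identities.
cos(13π/5) = cos²13π/10 - sin²13π/10 = -0.309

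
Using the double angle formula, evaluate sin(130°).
sin(130°) = 2 sin 65° cos 65° = 0.766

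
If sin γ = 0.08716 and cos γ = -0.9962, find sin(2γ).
sin(2γ) = 2 sin γ cos γ = -0.1737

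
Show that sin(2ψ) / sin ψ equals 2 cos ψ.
LHS = 2 sin ψ cos ψ / sin ψ = 2 cos ψ = RHS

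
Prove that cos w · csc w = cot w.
LHS = cos w · (1/sin w) = cos w/sin w = cot w = RHS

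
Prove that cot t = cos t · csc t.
RHS = cos t · (1/sin t) = cos t/sin t = cot t = LHS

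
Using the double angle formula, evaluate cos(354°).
cos(354°) = cos²177° - sin²177° = 0.9945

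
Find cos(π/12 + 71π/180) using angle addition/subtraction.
cos(π/12 + 71π/180) = cos π/12 cos 71π/180 - sin π/12 sin 71π/180 = 0.06976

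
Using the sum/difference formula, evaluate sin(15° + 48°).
sin(15° + 48°) = sin 15° cos 48° + cos 15° sin 48° = 0.891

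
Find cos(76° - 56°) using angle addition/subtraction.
cos(76° - 56°) = cos 76° cos 56° + sin 76° sin 56° = 0.9397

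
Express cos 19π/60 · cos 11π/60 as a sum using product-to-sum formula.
cos 19π/60 cos 11π/60 = (1/2)[cos(19π/60-11π/60) + cos(19π/60+11π/60)]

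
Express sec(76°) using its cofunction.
sec(76°) = csc(90° - 76°) = csc(14°)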